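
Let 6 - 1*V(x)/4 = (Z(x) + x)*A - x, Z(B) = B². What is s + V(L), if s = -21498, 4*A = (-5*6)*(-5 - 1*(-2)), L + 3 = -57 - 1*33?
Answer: -791886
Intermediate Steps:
L = -93 (L = -3 + (-57 - 1*33) = -3 + (-57 - 33) = -3 - 90 = -93)
A = 45/2 (A = ((-5*6)*(-5 - 1*(-2)))/4 = (-30*(-5 + 2))/4 = (-30*(-3))/4 = (¼)*90 = 45/2 ≈ 22.500)
V(x) = 24 - 90*x² - 86*x (V(x) = 24 - 4*((x² + x)*(45/2) - x) = 24 - 4*((x + x²)*(45/2) - x) = 24 - 4*((45*x/2 + 45*x²/2) - x) = 24 - 4*(43*x/2 + 45*x²/2) = 24 + (-90*x² - 86*x) = 24 - 90*x² - 86*x)
s + V(L) = -21498 + (24 - 90*(-93)² - 86*(-93)) = -21498 + (24 - 90*8649 + 7998) = -21498 + (24 - 778410 + 7998) = -21498 - 770388 = -791886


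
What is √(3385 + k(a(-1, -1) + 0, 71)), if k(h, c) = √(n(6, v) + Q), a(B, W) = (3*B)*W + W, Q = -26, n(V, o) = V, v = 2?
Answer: √(3385 + 2*I*√5) ≈ 58.181 + 0.0384*I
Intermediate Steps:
a(B, W) = W + 3*B*W (a(B, W) = 3*B*W + W = W + 3*B*W)
k(h, c) = 2*I*√5 (k(h, c) = √(6 - 26) = √(-20) = 2*I*√5)
√(3385 + k(a(-1, -1) + 0, 71)) = √(3385 + 2*I*√5)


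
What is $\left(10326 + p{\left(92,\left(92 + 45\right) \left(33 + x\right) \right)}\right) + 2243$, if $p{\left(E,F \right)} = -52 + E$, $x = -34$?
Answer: $12609$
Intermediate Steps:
$\left(10326 + p{\left(92,\left(92 + 45\right) \left(33 + x\right) \right)}\right) + 2243 = \left(10326 + \left(-52 + 92\right)\right) + 2243 = \left(10326 + 40\right) + 2243 = 10366 + 2243 = 12609$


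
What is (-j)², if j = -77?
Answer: 5929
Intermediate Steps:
(-j)² = (-1*(-77))² = 77² = 5929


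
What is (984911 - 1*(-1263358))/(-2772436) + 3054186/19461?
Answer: 2807927218029/17984792332 ≈ 156.13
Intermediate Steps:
(984911 - 1*(-1263358))/(-2772436) + 3054186/19461 = (984911 + 1263358)*(-1/2772436) + 3054186*(1/19461) = 2248269*(-1/2772436) + 1018062/6487 = -2248269/2772436 + 1018062/6487 = 2807927218029/17984792332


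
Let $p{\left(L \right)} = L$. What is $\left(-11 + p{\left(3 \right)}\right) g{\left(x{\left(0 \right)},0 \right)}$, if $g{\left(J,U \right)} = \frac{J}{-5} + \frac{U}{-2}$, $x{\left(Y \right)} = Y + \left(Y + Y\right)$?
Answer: $0$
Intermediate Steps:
$x{\left(Y \right)} = 3 Y$ ($x{\left(Y \right)} = Y + 2 Y = 3 Y$)
$g{\left(J,U \right)} = - \frac{U}{2} - \frac{J}{5}$ ($g{\left(J,U \right)} = J \left(- \frac{1}{5}\right) + U \left(- \frac{1}{2}\right) = - \frac{J}{5} - \frac{U}{2} = - \frac{U}{2} - \frac{J}{5}$)
$\left(-11 + p{\left(3 \right)}\right) g{\left(x{\left(0 \right)},0 \right)} = \left(-11 + 3\right) \left(\left(- \frac{1}{2}\right) 0 - \frac{3 \cdot 0}{5}\right) = - 8 \left(0 - 0\right) = - 8 \left(0 + 0\right) = \left(-8\right) 0 = 0$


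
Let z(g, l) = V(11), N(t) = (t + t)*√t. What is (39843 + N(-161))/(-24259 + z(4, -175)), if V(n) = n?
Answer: -39843/24248 + 23*I*√161/1732 ≈ -1.6431 + 0.1685*I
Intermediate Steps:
N(t) = 2*t^(3/2) (N(t) = (2*t)*√t = 2*t^(3/2))
z(g, l) = 11
(39843 + N(-161))/(-24259 + z(4, -175)) = (39843 + 2*(-161)^(3/2))/(-24259 + 11) = (39843 + 2*(-161*I*√161))/(-24248) = (39843 - 322*I*√161)*(-1/24248) = -39843/24248 + 23*I*√161/1732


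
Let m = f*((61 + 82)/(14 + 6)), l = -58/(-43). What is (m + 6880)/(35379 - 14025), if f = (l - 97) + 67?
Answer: 717578/2295555 ≈ 0.31259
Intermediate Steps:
l = 58/43 (l = -58*(-1/43) = 58/43 ≈ 1.3488)
f = -1232/43 (f = (58/43 - 97) + 67 = -4113/43 + 67 = -1232/43 ≈ -28.651)
m = -44044/215 (m = -1232*(61 + 82)/(43*(14 + 6)) = -176176/(43*20) = -1232/43*143/20 = -44044/215 ≈ -204.86)
(m + 6880)/(35379 - 14025) = (-44044/215 + 6880)/(35379 - 14025) = (1435156/215)/21354 = (1435156/215)*(1/21354) = 717578/2295555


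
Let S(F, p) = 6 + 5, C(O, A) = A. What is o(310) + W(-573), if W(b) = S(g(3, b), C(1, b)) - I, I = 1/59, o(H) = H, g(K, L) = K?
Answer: 18938/59 ≈ 320.98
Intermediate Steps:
S(F, p) = 11
I = 1/59 ≈ 0.016949
W(b) = 648/59 (W(b) = 11 - 1*1/59 = 11 - 1/59 = 648/59)
o(310) + W(-573) = 310 + 648/59 = 18938/59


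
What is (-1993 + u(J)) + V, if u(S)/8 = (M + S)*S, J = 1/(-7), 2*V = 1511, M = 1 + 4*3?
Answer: -122715/98 ≈ -1252.2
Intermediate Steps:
M = 13 (M = 1 + 12 = 13)
V = 1511/2 (V = (½)*1511 = 1511/2 ≈ 755.50)
J = -⅐ ≈ -0.14286
u(S) = 8*S*(13 + S) (u(S) = 8*((13 + S)*S) = 8*(S*(13 + S)) = 8*S*(13 + S))
(-1993 + u(J)) + V = (-1993 + 8*(-⅐)*(13 - ⅐)) + 1511/2 = (-1993 + 8*(-⅐)*(90/7)) + 1511/2 = (-1993 - 720/49) + 1511/2 = -98377/49 + 1511/2 = -122715/98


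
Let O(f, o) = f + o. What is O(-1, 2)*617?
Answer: 617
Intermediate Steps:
O(-1, 2)*617 = (-1 + 2)*617 = 1*617 = 617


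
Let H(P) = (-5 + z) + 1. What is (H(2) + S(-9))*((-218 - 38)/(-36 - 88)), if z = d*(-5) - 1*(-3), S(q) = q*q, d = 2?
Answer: 4480/31 ≈ 144.52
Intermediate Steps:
S(q) = q**2
z = -7 (z = 2*(-5) - 1*(-3) = -10 + 3 = -7)
H(P) = -11 (H(P) = (-5 - 7) + 1 = -12 + 1 = -11)
(H(2) + S(-9))*((-218 - 38)/(-36 - 88)) = (-11 + (-9)**2)*((-218 - 38)/(-36 - 88)) = (-11 + 81)*(-256/(-124)) = 70*(-256*(-1/124)) = 70*(64/31) = 4480/31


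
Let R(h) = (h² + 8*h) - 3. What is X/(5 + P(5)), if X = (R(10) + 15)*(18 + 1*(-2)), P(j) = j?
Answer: 1536/5 ≈ 307.20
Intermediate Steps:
R(h) = -3 + h² + 8*h
X = 3072 (X = ((-3 + 10² + 8*10) + 15)*(18 + 1*(-2)) = ((-3 + 100 + 80) + 15)*(18 - 2) = (177 + 15)*16 = 192*16 = 3072)
X/(5 + P(5)) = 3072/(5 + 5) = 3072/10 = 3072*(⅒) = 1536/5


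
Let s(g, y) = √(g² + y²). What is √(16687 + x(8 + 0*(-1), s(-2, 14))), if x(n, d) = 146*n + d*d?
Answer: √18055 ≈ 134.37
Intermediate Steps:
x(n, d) = d² + 146*n (x(n, d) = 146*n + d² = d² + 146*n)
√(16687 + x(8 + 0*(-1), s(-2, 14))) = √(16687 + ((√((-2)² + 14²))² + 146*(8 + 0*(-1)))) = √(16687 + ((√(4 + 196))² + 146*(8 + 0))) = √(16687 + ((√200)² + 146*8)) = √(16687 + ((10*√2)² + 1168)) = √(16687 + (200 + 1168)) = √(16687 + 1368) = √18055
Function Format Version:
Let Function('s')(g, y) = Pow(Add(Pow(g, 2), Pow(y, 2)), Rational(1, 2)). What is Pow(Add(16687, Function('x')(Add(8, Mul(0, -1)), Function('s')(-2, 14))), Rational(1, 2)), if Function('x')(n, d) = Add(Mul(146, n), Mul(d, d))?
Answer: Pow(18055, Rational(1, 2)) ≈ 134.37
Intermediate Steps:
Function('x')(n, d) = Add(Pow(d, 2), Mul(146, n)) (Function('x')(n, d) = Add(Mul(146, n), Pow(d, 2)) = Add(Pow(d, 2), Mul(146, n)))
Pow(Add(16687, Function('x')(Add(8, Mul(0, -1)), Function('s')(-2, 14))), Rational(1, 2)) = Pow(Add(16687, Add(Pow(Pow(Add(Pow(-2, 2), Pow(14, 2)), Rational(1, 2)), 2), Mul(146, Add(8, Mul(0, -1))))), Rational(1, 2)) = Pow(Add(16687, Add(Pow(Pow(Add(4, 196), Rational(1, 2)), 2), Mul(146, Add(8, 0)))), Rational(1, 2)) = Pow(Add(16687, Add(Pow(Pow(200, Rational(1, 2)), 2), Mul(146, 8))), Rational(1, 2)) = Pow(Add(16687, Add(Pow(Mul(10, Pow(2, Rational(1, 2))), 2), 1168)), Rational(1, 2)) = Pow(Add(16687, Add(200, 1168)), Rational(1, 2)) = Pow(Add(16687, 1368), Rational(1, 2)) = Pow(18055, Rational(1, 2))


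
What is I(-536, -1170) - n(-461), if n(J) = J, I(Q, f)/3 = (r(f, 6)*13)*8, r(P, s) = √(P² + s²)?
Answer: 461 + 1872*√38026 ≈ 3.6551e+5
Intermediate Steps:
I(Q, f) = 312*√(36 + f²) (I(Q, f) = 3*((√(f² + 6²)*13)*8) = 3*((√(f² + 36)*13)*8) = 3*((√(36 + f²)*13)*8) = 3*((13*√(36 + f²))*8) = 3*(104*√(36 + f²)) = 312*√(36 + f²))
I(-536, -1170) - n(-461) = 312*√(36 + (-1170)²) - 1*(-461) = 312*√(36 + 1368900) + 461 = 312*√1368936 + 461 = 312*(6*√38026) + 461 = 1872*√38026 + 461 = 461 + 1872*√38026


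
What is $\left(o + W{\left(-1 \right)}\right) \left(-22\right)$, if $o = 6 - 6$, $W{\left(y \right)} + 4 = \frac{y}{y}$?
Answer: $66$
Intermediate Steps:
$W{\left(y \right)} = -3$ ($W{\left(y \right)} = -4 + \frac{y}{y} = -4 + 1 = -3$)
$o = 0$ ($o = 6 - 6 = 0$)
$\left(o + W{\left(-1 \right)}\right) \left(-22\right) = \left(0 - 3\right) \left(-22\right) = \left(-3\right) \left(-22\right) = 66$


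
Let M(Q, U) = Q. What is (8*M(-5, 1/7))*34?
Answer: -1360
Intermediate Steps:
(8*M(-5, 1/7))*34 = (8*(-5))*34 = -40*34 = -1360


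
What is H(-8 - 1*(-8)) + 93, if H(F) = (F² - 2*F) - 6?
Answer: 87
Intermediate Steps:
H(F) = -6 + F² - 2*F
H(-8 - 1*(-8)) + 93 = (-6 + (-8 - 1*(-8))² - 2*(-8 - 1*(-8))) + 93 = (-6 + (-8 + 8)² - 2*(-8 + 8)) + 93 = (-6 + 0² - 2*0) + 93 = (-6 + 0 + 0) + 93 = -6 + 93 = 87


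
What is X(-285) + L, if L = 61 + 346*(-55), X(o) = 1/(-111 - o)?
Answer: -3300605/174 ≈ -18969.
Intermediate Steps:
L = -18969 (L = 61 - 19030 = -18969)
X(-285) + L = -1/(111 - 285) - 18969 = -1/(-174) - 18969 = -1*(-1/174) - 18969 = 1/174 - 18969 = -3300605/174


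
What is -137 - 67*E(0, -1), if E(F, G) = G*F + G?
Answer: -70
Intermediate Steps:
E(F, G) = G + F*G (E(F, G) = F*G + G = G + F*G)
-137 - 67*E(0, -1) = -137 - (-67)*(1 + 0) = -137 - (-67) = -137 - 67*(-1) = -137 + 67 = -70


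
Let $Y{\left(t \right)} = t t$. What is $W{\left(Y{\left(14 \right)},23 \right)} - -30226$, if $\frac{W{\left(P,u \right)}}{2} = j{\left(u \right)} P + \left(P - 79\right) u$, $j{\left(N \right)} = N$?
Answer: $44624$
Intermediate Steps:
$Y{\left(t \right)} = t^{2}$
$W{\left(P,u \right)} = 2 P u + 2 u \left(-79 + P\right)$ ($W{\left(P,u \right)} = 2 \left(u P + \left(P - 79\right) u\right) = 2 \left(P u + \left(-79 + P\right) u\right) = 2 \left(P u + u \left(-79 + P\right)\right) = 2 P u + 2 u \left(-79 + P\right)$)
$W{\left(Y{\left(14 \right)},23 \right)} - -30226 = 2 \cdot 23 \left(-79 + 2 \cdot 14^{2}\right) - -30226 = 2 \cdot 23 \left(-79 + 2 \cdot 196\right) + 30226 = 2 \cdot 23 \left(-79 + 392\right) + 30226 = 2 \cdot 23 \cdot 313 + 30226 = 14398 + 30226 = 44624$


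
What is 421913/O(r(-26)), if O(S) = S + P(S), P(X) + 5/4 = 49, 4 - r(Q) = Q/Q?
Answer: 1687652/203 ≈ 8313.6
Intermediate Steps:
r(Q) = 3 (r(Q) = 4 - Q/Q = 4 - 1*1 = 4 - 1 = 3)
P(X) = 191/4 (P(X) = -5/4 + 49 = 191/4)
O(S) = 191/4 + S (O(S) = S + 191/4 = 191/4 + S)
421913/O(r(-26)) = 421913/(191/4 + 3) = 421913/(203/4) = 421913*(4/203) = 1687652/203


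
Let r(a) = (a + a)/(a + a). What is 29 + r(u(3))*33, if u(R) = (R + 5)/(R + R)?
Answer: 62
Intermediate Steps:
u(R) = (5 + R)/(2*R) (u(R) = (5 + R)/((2*R)) = (5 + R)*(1/(2*R)) = (5 + R)/(2*R))
r(a) = 1 (r(a) = (2*a)/((2*a)) = (2*a)*(1/(2*a)) = 1)
29 + r(u(3))*33 = 29 + 1*33 = 29 + 33 = 62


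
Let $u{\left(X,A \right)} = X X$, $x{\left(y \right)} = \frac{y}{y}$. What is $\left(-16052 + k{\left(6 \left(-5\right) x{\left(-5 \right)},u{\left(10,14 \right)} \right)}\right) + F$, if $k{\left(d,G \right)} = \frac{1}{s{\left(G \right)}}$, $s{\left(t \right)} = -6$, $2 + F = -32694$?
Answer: $- \frac{292489}{6} \approx -48748.0$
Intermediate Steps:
$F = -32696$ ($F = -2 - 32694 = -32696$)
$x{\left(y \right)} = 1$
$u{\left(X,A \right)} = X^{2}$
$k{\left(d,G \right)} = - \frac{1}{6}$ ($k{\left(d,G \right)} = \frac{1}{-6} = - \frac{1}{6}$)
$\left(-16052 + k{\left(6 \left(-5\right) x{\left(-5 \right)},u{\left(10,14 \right)} \right)}\right) + F = \left(-16052 - \frac{1}{6}\right) - 32696 = - \frac{96313}{6} - 32696 = - \frac{292489}{6}$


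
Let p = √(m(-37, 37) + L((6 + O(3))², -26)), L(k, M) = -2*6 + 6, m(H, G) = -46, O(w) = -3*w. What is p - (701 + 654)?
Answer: -1355 + 2*I*√13 ≈ -1355.0 + 7.2111*I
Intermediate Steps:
L(k, M) = -6 (L(k, M) = -12 + 6 = -6)
p = 2*I*√13 (p = √(-46 - 6) = √(-52) = 2*I*√13 ≈ 7.2111*I)
p - (701 + 654) = 2*I*√13 - (701 + 654) = 2*I*√13 - 1*1355 = 2*I*√13 - 1355 = -1355 + 2*I*√13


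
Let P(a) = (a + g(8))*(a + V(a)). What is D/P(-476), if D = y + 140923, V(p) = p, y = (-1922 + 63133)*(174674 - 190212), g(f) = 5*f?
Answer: -950955595/415072 ≈ -2291.1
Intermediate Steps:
y = -951096518 (y = 61211*(-15538) = -951096518)
P(a) = 2*a*(40 + a) (P(a) = (a + 5*8)*(a + a) = (a + 40)*(2*a) = (40 + a)*(2*a) = 2*a*(40 + a))
D = -950955595 (D = -951096518 + 140923 = -950955595)
D/P(-476) = -950955595*(-1/(952*(40 - 476))) = -950955595/(2*(-476)*(-436)) = -950955595/415072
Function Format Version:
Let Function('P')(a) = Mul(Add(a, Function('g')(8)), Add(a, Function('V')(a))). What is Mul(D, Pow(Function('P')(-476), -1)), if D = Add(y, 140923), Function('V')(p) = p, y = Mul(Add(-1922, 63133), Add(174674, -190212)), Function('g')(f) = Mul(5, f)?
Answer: Rational(-950955595, 415072) ≈ -2291.1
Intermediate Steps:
y = -951096518 (y = Mul(61211, -15538) = -951096518)
Function('P')(a) = Mul(2, a, Add(40, a)) (Function('P')(a) = Mul(Add(a, Mul(5, 8)), Add(a, a)) = Mul(Add(a, 40), Mul(2, a)) = Mul(Add(40, a), Mul(2, a)) = Mul(2, a, Add(40, a)))
D = -950955595 (D = Add(-951096518, 140923) = -950955595)
Mul(D, Pow(Function('P')(-476), -1)) = Mul(-950955595, Pow(Mul(2, -476, Add(40, -476)), -1)) = Mul(-950955595, Pow(Mul(2, -476, -436), -1)) = Mul(-950955595, Pow(415072, -1)) = Mul(-950955595, Rational(1, 415072)) = Rational(-950955595, 415072)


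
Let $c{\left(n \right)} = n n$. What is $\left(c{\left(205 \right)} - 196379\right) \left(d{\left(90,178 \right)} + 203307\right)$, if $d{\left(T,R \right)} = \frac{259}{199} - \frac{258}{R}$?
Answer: $- \frac{555792890928578}{17711} \approx -3.1381 \cdot 10^{10}$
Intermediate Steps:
$c{\left(n \right)} = n^{2}$
$d{\left(T,R \right)} = \frac{259}{199} - \frac{258}{R}$ ($d{\left(T,R \right)} = 259 \cdot \frac{1}{199} - \frac{258}{R} = \frac{259}{199} - \frac{258}{R}$)
$\left(c{\left(205 \right)} - 196379\right) \left(d{\left(90,178 \right)} + 203307\right) = \left(205^{2} - 196379\right) \left(\left(\frac{259}{199} - \frac{258}{178}\right) + 203307\right) = \left(42025 - 196379\right) \left(\left(\frac{259}{199} - \frac{129}{89}\right) + 203307\right) = - 154354 \left(\left(\frac{259}{199} - \frac{129}{89}\right) + 203307\right) = - 154354 \left(- \frac{2620}{17711} + 203307\right) = \left(-154354\right) \frac{3600767657}{17711} = - \frac{555792890928578}{17711}$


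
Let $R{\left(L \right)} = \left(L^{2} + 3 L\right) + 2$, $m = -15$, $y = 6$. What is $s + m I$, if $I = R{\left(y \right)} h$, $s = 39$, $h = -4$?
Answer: $3399$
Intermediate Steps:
$R{\left(L \right)} = 2 + L^{2} + 3 L$
$I = -224$ ($I = \left(2 + 6^{2} + 3 \cdot 6\right) \left(-4\right) = \left(2 + 36 + 18\right) \left(-4\right) = 56 \left(-4\right) = -224$)
$s + m I = 39 - -3360 = 39 + 3360 = 3399$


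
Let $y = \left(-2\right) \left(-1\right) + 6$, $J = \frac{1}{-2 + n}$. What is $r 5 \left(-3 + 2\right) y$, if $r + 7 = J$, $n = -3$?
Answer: $288$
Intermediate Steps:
$J = - \frac{1}{5}$ ($J = \frac{1}{-2 - 3} = \frac{1}{-5} = - \frac{1}{5} \approx -0.2$)
$r = - \frac{36}{5}$ ($r = -7 - \frac{1}{5} = - \frac{36}{5} \approx -7.2$)
$y = 8$ ($y = 2 + 6 = 8$)
$r 5 \left(-3 + 2\right) y = - \frac{36 \cdot 5 \left(-3 + 2\right)}{5} \cdot 8 = - \frac{36 \cdot 5 \left(-1\right)}{5} \cdot 8 = \left(- \frac{36}{5}\right) \left(-5\right) 8 = 36 \cdot 8 = 288$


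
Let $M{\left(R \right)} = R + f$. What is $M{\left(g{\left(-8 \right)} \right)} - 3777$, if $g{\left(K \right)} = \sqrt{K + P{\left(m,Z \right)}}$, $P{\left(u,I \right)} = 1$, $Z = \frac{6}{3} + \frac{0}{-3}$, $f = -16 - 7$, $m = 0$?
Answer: $-3800 + i \sqrt{7} \approx -3800.0 + 2.6458 i$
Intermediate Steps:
$f = -23$
$Z = 2$ ($Z = 6 \cdot \frac{1}{3} + 0 \left(- \frac{1}{3}\right) = 2 + 0 = 2$)
$g{\left(K \right)} = \sqrt{1 + K}$ ($g{\left(K \right)} = \sqrt{K + 1} = \sqrt{1 + K}$)
$M{\left(R \right)} = -23 + R$ ($M{\left(R \right)} = R - 23 = -23 + R$)
$M{\left(g{\left(-8 \right)} \right)} - 3777 = \left(-23 + \sqrt{1 - 8}\right) - 3777 = \left(-23 + \sqrt{-7}\right) - 3777 = \left(-23 + i \sqrt{7}\right) - 3777 = -3800 + i \sqrt{7}$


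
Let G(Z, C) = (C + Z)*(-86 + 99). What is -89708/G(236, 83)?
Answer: -89708/4147 ≈ -21.632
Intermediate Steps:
G(Z, C) = 13*C + 13*Z (G(Z, C) = (C + Z)*13 = 13*C + 13*Z)
-89708/G(236, 83) = -89708/(13*83 + 13*236) = -89708/(1079 + 3068) = -89708/4147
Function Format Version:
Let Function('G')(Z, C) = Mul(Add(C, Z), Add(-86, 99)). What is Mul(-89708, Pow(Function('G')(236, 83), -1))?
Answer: Rational(-89708, 4147) ≈ -21.632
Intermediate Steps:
Function('G')(Z, C) = Add(Mul(13, C), Mul(13, Z)) (Function('G')(Z, C) = Mul(Add(C, Z), 13) = Add(Mul(13, C), Mul(13, Z)))
Mul(-89708, Pow(Function('G')(236, 83), -1)) = Mul(-89708, Pow(Add(Mul(13, 83), Mul(13, 236)), -1)) = Mul(-89708, Pow(Add(1079, 3068), -1)) = Mul(-89708, Pow(4147, -1)) = Mul(-89708, Rational(1, 4147)) = Rational(-89708, 4147)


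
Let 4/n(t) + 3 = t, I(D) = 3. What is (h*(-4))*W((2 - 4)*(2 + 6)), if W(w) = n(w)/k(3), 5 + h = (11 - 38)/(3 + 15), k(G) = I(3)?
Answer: -104/57 ≈ -1.8246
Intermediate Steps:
k(G) = 3
n(t) = 4/(-3 + t)
h = -13/2 (h = -5 + (11 - 38)/(3 + 15) = -5 - 27/18 = -5 - 27*1/18 = -5 - 3/2 = -13/2 ≈ -6.5000)
W(w) = 4/(3*(-3 + w)) (W(w) = (4/(-3 + w))/3 = (4/(-3 + w))*(⅓) = 4/(3*(-3 + w)))
(h*(-4))*W((2 - 4)*(2 + 6)) = (-13/2*(-4))*(4/(3*(-3 + (2 - 4)*(2 + 6)))) = 26*(4/(3*(-3 - 2*8))) = 26*(4/(3*(-3 - 16))) = 26*((4/3)/(-19)) = 26*((4/3)*(-1/19)) = 26*(-4/57) = -104/57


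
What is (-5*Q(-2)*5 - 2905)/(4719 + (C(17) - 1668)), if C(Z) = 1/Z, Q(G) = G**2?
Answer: -51085/51868 ≈ -0.98490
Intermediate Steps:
(-5*Q(-2)*5 - 2905)/(4719 + (C(17) - 1668)) = (-5*(-2)**2*5 - 2905)/(4719 + (1/17 - 1668)) = (-5*4*5 - 2905)/(4719 + (1/17 - 1668)) = (-20*5 - 2905)/(4719 - 28355/17) = (-100 - 2905)/(51868/17) = -3005*17/51868 = -51085/51868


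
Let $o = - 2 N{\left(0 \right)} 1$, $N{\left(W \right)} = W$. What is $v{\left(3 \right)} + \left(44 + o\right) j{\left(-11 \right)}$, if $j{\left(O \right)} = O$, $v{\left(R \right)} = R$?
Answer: $-481$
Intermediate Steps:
$o = 0$ ($o = \left(-2\right) 0 \cdot 1 = 0 \cdot 1 = 0$)
$v{\left(3 \right)} + \left(44 + o\right) j{\left(-11 \right)} = 3 + \left(44 + 0\right) \left(-11\right) = 3 + 44 \left(-11\right) = 3 - 484 = -481$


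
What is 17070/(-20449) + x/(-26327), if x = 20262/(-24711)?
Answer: -3701585255384/4434478099051 ≈ -0.83473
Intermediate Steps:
x = -6754/8237 (x = 20262*(-1/24711) = -6754/8237 ≈ -0.81996)
17070/(-20449) + x/(-26327) = 17070/(-20449) - 6754/8237/(-26327) = 17070*(-1/20449) - 6754/8237*(-1/26327) = -17070/20449 + 6754/216855499 = -3701585255384/4434478099051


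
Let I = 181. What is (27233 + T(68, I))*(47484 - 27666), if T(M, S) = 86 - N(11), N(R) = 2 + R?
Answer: 541150308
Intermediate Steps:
T(M, S) = 73 (T(M, S) = 86 - (2 + 11) = 86 - 1*13 = 86 - 13 = 73)
(27233 + T(68, I))*(47484 - 27666) = (27233 + 73)*(47484 - 27666) = 27306*19818 = 541150308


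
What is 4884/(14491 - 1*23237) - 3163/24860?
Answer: -74539919/108712780 ≈ -0.68566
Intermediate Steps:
4884/(14491 - 1*23237) - 3163/24860 = 4884/(14491 - 23237) - 3163*1/24860 = 4884/(-8746) - 3163/24860 = 4884*(-1/8746) - 3163/24860 = -2442/4373 - 3163/24860 = -74539919/108712780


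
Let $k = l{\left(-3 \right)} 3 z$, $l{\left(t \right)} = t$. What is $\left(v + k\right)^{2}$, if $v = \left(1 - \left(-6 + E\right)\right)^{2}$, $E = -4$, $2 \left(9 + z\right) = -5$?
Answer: $\frac{201601}{4} \approx 50400.0$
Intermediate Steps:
$z = - \frac{23}{2}$ ($z = -9 + \frac{1}{2} \left(-5\right) = -9 - \frac{5}{2} = - \frac{23}{2} \approx -11.5$)
$k = \frac{207}{2}$ ($k = \left(-3\right) 3 \left(- \frac{23}{2}\right) = \left(-9\right) \left(- \frac{23}{2}\right) = \frac{207}{2} \approx 103.5$)
$v = 121$ ($v = \left(1 + \left(6 - -4\right)\right)^{2} = \left(1 + \left(6 + 4\right)\right)^{2} = \left(1 + 10\right)^{2} = 11^{2} = 121$)
$\left(v + k\right)^{2} = \left(121 + \frac{207}{2}\right)^{2} = \left(\frac{449}{2}\right)^{2} = \frac{201601}{4}$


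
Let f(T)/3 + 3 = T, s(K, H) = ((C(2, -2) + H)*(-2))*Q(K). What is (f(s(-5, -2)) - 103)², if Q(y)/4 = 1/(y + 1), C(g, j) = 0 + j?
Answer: 18496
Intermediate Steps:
C(g, j) = j
Q(y) = 4/(1 + y) (Q(y) = 4/(y + 1) = 4/(1 + y))
s(K, H) = 4*(4 - 2*H)/(1 + K) (s(K, H) = ((-2 + H)*(-2))*(4/(1 + K)) = (4 - 2*H)*(4/(1 + K)) = 4*(4 - 2*H)/(1 + K))
f(T) = -9 + 3*T
(f(s(-5, -2)) - 103)² = ((-9 + 3*(8*(2 - 1*(-2))/(1 - 5))) - 103)² = ((-9 + 3*(8*(2 + 2)/(-4))) - 103)² = ((-9 + 3*(8*(-¼)*4)) - 103)² = ((-9 + 3*(-8)) - 103)² = ((-9 - 24) - 103)² = (-33 - 103)² = (-136)² = 18496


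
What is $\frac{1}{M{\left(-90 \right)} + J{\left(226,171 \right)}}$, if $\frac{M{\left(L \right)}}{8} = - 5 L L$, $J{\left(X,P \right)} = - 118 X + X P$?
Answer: $- \frac{1}{312022} \approx -3.2049 \cdot 10^{-6}$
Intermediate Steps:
$J{\left(X,P \right)} = - 118 X + P X$
$M{\left(L \right)} = - 40 L^{2}$ ($M{\left(L \right)} = 8 - 5 L L = 8 \left(- 5 L^{2}\right) = - 40 L^{2}$)
$\frac{1}{M{\left(-90 \right)} + J{\left(226,171 \right)}} = \frac{1}{- 40 \left(-90\right)^{2} + 226 \left(-118 + 171\right)} = \frac{1}{\left(-40\right) 8100 + 226 \cdot 53} = \frac{1}{-324000 + 11978} = \frac{1}{-312022} = - \frac{1}{312022}$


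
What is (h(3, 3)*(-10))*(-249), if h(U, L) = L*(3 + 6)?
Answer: 67230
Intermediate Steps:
h(U, L) = 9*L (h(U, L) = L*9 = 9*L)
(h(3, 3)*(-10))*(-249) = ((9*3)*(-10))*(-249) = (27*(-10))*(-249) = -270*(-249) = 67230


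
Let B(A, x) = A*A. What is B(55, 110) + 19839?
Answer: 22864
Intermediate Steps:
B(A, x) = A²
B(55, 110) + 19839 = 55² + 19839 = 3025 + 19839 = 22864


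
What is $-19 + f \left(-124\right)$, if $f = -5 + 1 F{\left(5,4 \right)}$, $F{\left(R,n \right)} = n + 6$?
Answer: $-639$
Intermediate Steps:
$F{\left(R,n \right)} = 6 + n$
$f = 5$ ($f = -5 + 1 \left(6 + 4\right) = -5 + 1 \cdot 10 = -5 + 10 = 5$)
$-19 + f \left(-124\right) = -19 + 5 \left(-124\right) = -19 - 620 = -639$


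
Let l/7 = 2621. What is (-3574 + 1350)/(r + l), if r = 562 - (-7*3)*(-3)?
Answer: -1112/9423 ≈ -0.11801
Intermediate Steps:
l = 18347 (l = 7*2621 = 18347)
r = 499 (r = 562 - (-21)*(-3) = 562 - 1*63 = 562 - 63 = 499)
(-3574 + 1350)/(r + l) = (-3574 + 1350)/(499 + 18347) = -2224/18846 = -2224*1/18846 = -1112/9423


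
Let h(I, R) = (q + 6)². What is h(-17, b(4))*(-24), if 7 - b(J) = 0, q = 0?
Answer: -864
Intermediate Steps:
b(J) = 7 (b(J) = 7 - 1*0 = 7 + 0 = 7)
h(I, R) = 36 (h(I, R) = (0 + 6)² = 6² = 36)
h(-17, b(4))*(-24) = 36*(-24) = -864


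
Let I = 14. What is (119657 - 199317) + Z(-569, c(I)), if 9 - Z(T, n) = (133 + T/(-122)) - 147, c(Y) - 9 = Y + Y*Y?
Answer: -9716283/122 ≈ -79642.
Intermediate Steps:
c(Y) = 9 + Y + Y² (c(Y) = 9 + (Y + Y*Y) = 9 + (Y + Y²) = 9 + Y + Y²)
Z(T, n) = 23 + T/122 (Z(T, n) = 9 - ((133 + T/(-122)) - 147) = 9 - ((133 + T*(-1/122)) - 147) = 9 - ((133 - T/122) - 147) = 9 - (-14 - T/122) = 9 + (14 + T/122) = 23 + T/122)
(119657 - 199317) + Z(-569, c(I)) = (119657 - 199317) + (23 + (1/122)*(-569)) = -79660 + (23 - 569/122) = -79660 + 2237/122 = -9716283/122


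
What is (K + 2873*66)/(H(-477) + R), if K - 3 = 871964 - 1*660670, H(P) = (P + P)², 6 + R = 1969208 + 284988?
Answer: 400915/3164306 ≈ 0.12670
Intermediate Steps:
R = 2254190 (R = -6 + (1969208 + 284988) = -6 + 2254196 = 2254190)
H(P) = 4*P² (H(P) = (2*P)² = 4*P²)
K = 211297 (K = 3 + (871964 - 1*660670) = 3 + (871964 - 660670) = 3 + 211294 = 211297)
(K + 2873*66)/(H(-477) + R) = (211297 + 2873*66)/(4*(-477)² + 2254190) = (211297 + 189618)/(4*227529 + 2254190) = 400915/(910116 + 2254190) = 400915/3164306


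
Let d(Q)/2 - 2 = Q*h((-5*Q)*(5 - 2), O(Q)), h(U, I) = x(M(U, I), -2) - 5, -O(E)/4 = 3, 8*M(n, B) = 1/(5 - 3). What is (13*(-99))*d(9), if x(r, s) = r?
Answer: 873873/8 ≈ 1.0923e+5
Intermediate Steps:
M(n, B) = 1/16 (M(n, B) = 1/(8*(5 - 3)) = (⅛)/2 = (⅛)*(½) = 1/16)
O(E) = -12 (O(E) = -4*3 = -12)
h(U, I) = -79/16 (h(U, I) = 1/16 - 5 = -79/16)
d(Q) = 4 - 79*Q/8 (d(Q) = 4 + 2*(Q*(-79/16)) = 4 + 2*(-79*Q/16) = 4 - 79*Q/8)
(13*(-99))*d(9) = (13*(-99))*(4 - 79/8*9) = -1287*(4 - 711/8) = -1287*(-679/8) = 873873/8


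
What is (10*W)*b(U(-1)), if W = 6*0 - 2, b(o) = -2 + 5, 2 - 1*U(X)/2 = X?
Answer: -60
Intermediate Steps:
U(X) = 4 - 2*X
b(o) = 3
W = -2 (W = 0 - 2 = -2)
(10*W)*b(U(-1)) = (10*(-2))*3 = -20*3 = -60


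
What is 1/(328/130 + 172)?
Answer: 65/11344 ≈ 0.0057299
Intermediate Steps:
1/(328/130 + 172) = 1/(328*(1/130) + 172) = 1/(164/65 + 172) = 1/(11344/65) = 65/11344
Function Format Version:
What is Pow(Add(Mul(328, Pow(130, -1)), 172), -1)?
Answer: Rational(65, 11344) ≈ 0.0057299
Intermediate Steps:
Pow(Add(Mul(328, Pow(130, -1)), 172), -1) = Pow(Add(Mul(328, Rational(1, 130)), 172), -1) = Pow(Add(Rational(164, 65), 172), -1) = Pow(Rational(11344, 65), -1) = Rational(65, 11344)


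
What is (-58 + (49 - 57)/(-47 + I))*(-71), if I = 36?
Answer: 44730/11 ≈ 4066.4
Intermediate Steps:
(-58 + (49 - 57)/(-47 + I))*(-71) = (-58 + (49 - 57)/(-47 + 36))*(-71) = (-58 - 8/(-11))*(-71) = (-58 - 8*(-1/11))*(-71) = (-58 + 8/11)*(-71) = -630/11*(-71) = 44730/11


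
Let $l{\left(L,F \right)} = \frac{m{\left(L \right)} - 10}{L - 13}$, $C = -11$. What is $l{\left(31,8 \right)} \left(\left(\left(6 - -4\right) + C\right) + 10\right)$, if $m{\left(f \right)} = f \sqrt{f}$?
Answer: $-5 + \frac{31 \sqrt{31}}{2} \approx 81.3$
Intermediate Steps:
$m{\left(f \right)} = f^{\frac{3}{2}}$
$l{\left(L,F \right)} = \frac{-10 + L^{\frac{3}{2}}}{-13 + L}$ ($l{\left(L,F \right)} = \frac{L^{\frac{3}{2}} - 10}{L - 13} = \frac{-10 + L^{\frac{3}{2}}}{-13 + L}$)
$l{\left(31,8 \right)} \left(\left(\left(6 - -4\right) + C\right) + 10\right) = \frac{-10 + 31^{\frac{3}{2}}}{-13 + 31} \left(\left(\left(6 - -4\right) - 11\right) + 10\right) = \frac{-10 + 31 \sqrt{31}}{18} \left(\left(\left(6 + 4\right) - 11\right) + 10\right) = \frac{-10 + 31 \sqrt{31}}{18} \left(\left(10 - 11\right) + 10\right) = \left(- \frac{5}{9} + \frac{31 \sqrt{31}}{18}\right) \left(-1 + 10\right) = \left(- \frac{5}{9} + \frac{31 \sqrt{31}}{18}\right) 9 = -5 + \frac{31 \sqrt{31}}{2}$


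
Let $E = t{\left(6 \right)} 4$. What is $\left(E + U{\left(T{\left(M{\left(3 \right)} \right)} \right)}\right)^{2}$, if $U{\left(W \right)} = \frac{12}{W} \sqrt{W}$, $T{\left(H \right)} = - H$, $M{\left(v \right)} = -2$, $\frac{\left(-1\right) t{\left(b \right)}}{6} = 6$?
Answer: $20808 - 1728 \sqrt{2} \approx 18364.0$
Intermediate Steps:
$t{\left(b \right)} = -36$ ($t{\left(b \right)} = \left(-6\right) 6 = -36$)
$U{\left(W \right)} = \frac{12}{\sqrt{W}}$
$E = -144$ ($E = \left(-36\right) 4 = -144$)
$\left(E + U{\left(T{\left(M{\left(3 \right)} \right)} \right)}\right)^{2} = \left(-144 + \frac{12}{\sqrt{2}}\right)^{2} = \left(-144 + 12 \frac{\sqrt{2}}{2}\right)^{2} = \left(-144 + 6 \sqrt{2}\right)^{2}$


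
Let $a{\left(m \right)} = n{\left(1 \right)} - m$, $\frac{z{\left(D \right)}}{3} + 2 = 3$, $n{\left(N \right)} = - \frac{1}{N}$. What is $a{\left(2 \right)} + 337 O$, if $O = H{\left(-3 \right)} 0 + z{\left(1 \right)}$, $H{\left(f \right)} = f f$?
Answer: $1008$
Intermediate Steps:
$H{\left(f \right)} = f^{2}$
$z{\left(D \right)} = 3$ ($z{\left(D \right)} = -6 + 3 \cdot 3 = -6 + 9 = 3$)
$a{\left(m \right)} = -1 - m$ ($a{\left(m \right)} = - 1^{-1} - m = \left(-1\right) 1 - m = -1 - m$)
$O = 3$ ($O = \left(-3\right)^{2} \cdot 0 + 3 = 9 \cdot 0 + 3 = 0 + 3 = 3$)
$a{\left(2 \right)} + 337 O = \left(-1 - 2\right) + 337 \cdot 3 = \left(-1 - 2\right) + 1011 = -3 + 1011 = 1008$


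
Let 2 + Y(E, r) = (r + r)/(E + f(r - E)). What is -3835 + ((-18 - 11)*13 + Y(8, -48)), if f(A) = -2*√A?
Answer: -12650/3 - 4*I*√14/3 ≈ -4216.7 - 4.9889*I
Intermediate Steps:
Y(E, r) = -2 + 2*r/(E - 2*√(r - E)) (Y(E, r) = -2 + (r + r)/(E - 2*√(r - E)) = -2 + (2*r)/(E - 2*√(r - E)) = -2 + 2*r/(E - 2*√(r - E)))
-3835 + ((-18 - 11)*13 + Y(8, -48)) = -3835 + ((-18 - 11)*13 + 2*(-48 - 1*8 + 2*√(-48 - 1*8))/(8 - 2*√(-48 - 1*8))) = -3835 + (-29*13 + 2*(-48 - 8 + 2*√(-48 - 8))/(8 - 2*√(-48 - 8))) = -3835 + (-377 + 2*(-48 - 8 + 2*√(-56))/(8 - 4*I*√14)) = -3835 + (-377 + 2*(-48 - 8 + 2*(2*I*√14))/(8 - 4*I*√14)) = -3835 + (-377 + 2*(-48 - 8 + 4*I*√14)/(8 - 4*I*√14)) = -3835 + (-377 + 2*(-56 + 4*I*√14)/(8 - 4*I*√14)) = -4212 + 2*(-56 + 4*I*√14)/(8 - 4*I*√14)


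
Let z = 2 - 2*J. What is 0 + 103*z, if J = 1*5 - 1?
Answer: -618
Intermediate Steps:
J = 4 (J = 5 - 1 = 4)
z = -6 (z = 2 - 2*4 = 2 - 8 = -6)
0 + 103*z = 0 + 103*(-6) = 0 - 618 = -618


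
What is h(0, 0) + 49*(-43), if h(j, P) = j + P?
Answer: -2107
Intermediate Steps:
h(j, P) = P + j
h(0, 0) + 49*(-43) = (0 + 0) + 49*(-43) = 0 - 2107 = -2107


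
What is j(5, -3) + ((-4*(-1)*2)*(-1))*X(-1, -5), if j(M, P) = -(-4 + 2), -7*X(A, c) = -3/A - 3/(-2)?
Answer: 50/7 ≈ 7.1429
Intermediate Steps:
X(A, c) = -3/14 + 3/(7*A) (X(A, c) = -(-3/A - 3/(-2))/7 = -(-3/A - 3*(-½))/7 = -(-3/A + 3/2)/7 = -(3/2 - 3/A)/7 = -3/14 + 3/(7*A))
j(M, P) = 2 (j(M, P) = -1*(-2) = 2)
j(5, -3) + ((-4*(-1)*2)*(-1))*X(-1, -5) = 2 + ((-4*(-1)*2)*(-1))*((3/14)*(2 - 1*(-1))/(-1)) = 2 + ((4*2)*(-1))*((3/14)*(-1)*(2 + 1)) = 2 + (8*(-1))*((3/14)*(-1)*3) = 2 - 8*(-9/14) = 2 + 36/7 = 50/7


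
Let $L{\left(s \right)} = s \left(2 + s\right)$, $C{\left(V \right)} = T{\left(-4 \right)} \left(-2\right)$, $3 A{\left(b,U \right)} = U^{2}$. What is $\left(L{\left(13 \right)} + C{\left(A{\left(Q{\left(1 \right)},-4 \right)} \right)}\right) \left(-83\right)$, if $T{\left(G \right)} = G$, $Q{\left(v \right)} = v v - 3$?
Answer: $-16849$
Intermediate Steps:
$Q{\left(v \right)} = -3 + v^{2}$ ($Q{\left(v \right)} = v^{2} - 3 = -3 + v^{2}$)
$A{\left(b,U \right)} = \frac{U^{2}}{3}$
$C{\left(V \right)} = 8$ ($C{\left(V \right)} = \left(-4\right) \left(-2\right) = 8$)
$\left(L{\left(13 \right)} + C{\left(A{\left(Q{\left(1 \right)},-4 \right)} \right)}\right) \left(-83\right) = \left(13 \left(2 + 13\right) + 8\right) \left(-83\right) = \left(13 \cdot 15 + 8\right) \left(-83\right) = \left(195 + 8\right) \left(-83\right) = 203 \left(-83\right) = -16849$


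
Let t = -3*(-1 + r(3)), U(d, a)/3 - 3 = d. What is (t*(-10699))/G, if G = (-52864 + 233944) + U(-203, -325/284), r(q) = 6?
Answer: 10699/12032 ≈ 0.88921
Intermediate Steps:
U(d, a) = 9 + 3*d
t = -15 (t = -3*(-1 + 6) = -3*5 = -15)
G = 180480 (G = (-52864 + 233944) + (9 + 3*(-203)) = 181080 + (9 - 609) = 181080 - 600 = 180480)
(t*(-10699))/G = -15*(-10699)/180480 = 160485*(1/180480) = 10699/12032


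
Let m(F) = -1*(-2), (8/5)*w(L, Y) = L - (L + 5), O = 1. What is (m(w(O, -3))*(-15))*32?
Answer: -960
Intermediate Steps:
w(L, Y) = -25/8 (w(L, Y) = 5*(L - (L + 5))/8 = 5*(L - (5 + L))/8 = 5*(L + (-5 - L))/8 = (5/8)*(-5) = -25/8)
m(F) = 2
(m(w(O, -3))*(-15))*32 = (2*(-15))*32 = -30*32 = -960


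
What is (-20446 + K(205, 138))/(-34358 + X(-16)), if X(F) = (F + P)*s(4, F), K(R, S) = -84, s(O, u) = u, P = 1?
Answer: 10265/17059 ≈ 0.60174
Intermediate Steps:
X(F) = F*(1 + F) (X(F) = (F + 1)*F = (1 + F)*F = F*(1 + F))
(-20446 + K(205, 138))/(-34358 + X(-16)) = (-20446 - 84)/(-34358 - 16*(1 - 16)) = -20530/(-34358 - 16*(-15)) = -20530/(-34358 + 240) = -20530/(-34118) = -20530*(-1/34118) = 10265/17059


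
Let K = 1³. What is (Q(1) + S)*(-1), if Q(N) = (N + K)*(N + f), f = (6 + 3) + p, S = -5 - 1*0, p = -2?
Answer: -11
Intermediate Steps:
S = -5 (S = -5 + 0 = -5)
K = 1
f = 7 (f = (6 + 3) - 2 = 9 - 2 = 7)
Q(N) = (1 + N)*(7 + N) (Q(N) = (N + 1)*(N + 7) = (1 + N)*(7 + N))
(Q(1) + S)*(-1) = ((7 + 1² + 8*1) - 5)*(-1) = ((7 + 1 + 8) - 5)*(-1) = (16 - 5)*(-1) = 11*(-1) = -11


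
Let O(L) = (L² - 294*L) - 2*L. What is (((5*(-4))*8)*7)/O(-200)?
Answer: -7/620 ≈ -0.011290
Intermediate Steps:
O(L) = L² - 296*L
(((5*(-4))*8)*7)/O(-200) = (((5*(-4))*8)*7)/((-200*(-296 - 200))) = (-20*8*7)/((-200*(-496))) = -160*7/99200 = -1120*1/99200 = -7/620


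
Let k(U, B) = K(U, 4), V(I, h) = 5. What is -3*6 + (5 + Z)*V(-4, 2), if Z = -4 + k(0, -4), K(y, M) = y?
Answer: -13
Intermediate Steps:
k(U, B) = U
Z = -4 (Z = -4 + 0 = -4)
-3*6 + (5 + Z)*V(-4, 2) = -3*6 + (5 - 4)*5 = -18 + 1*5 = -18 + 5 = -13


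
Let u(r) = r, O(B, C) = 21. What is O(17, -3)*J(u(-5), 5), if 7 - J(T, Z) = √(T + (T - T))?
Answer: 147 - 21*I*√5 ≈ 147.0 - 46.957*I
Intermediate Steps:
J(T, Z) = 7 - √T (J(T, Z) = 7 - √(T + (T - T)) = 7 - √(T + 0) = 7 - √T)
O(17, -3)*J(u(-5), 5) = 21*(7 - √(-5)) = 21*(7 - I*√5) = 147 - 21*I*√5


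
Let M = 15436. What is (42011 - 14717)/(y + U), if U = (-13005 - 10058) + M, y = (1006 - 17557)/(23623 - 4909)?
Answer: -170259972/47582743 ≈ -3.5782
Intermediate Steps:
y = -5517/6238 (y = -16551/18714 = -16551*1/18714 = -5517/6238 ≈ -0.88442)
U = -7627 (U = (-13005 - 10058) + 15436 = -23063 + 15436 = -7627)
(42011 - 14717)/(y + U) = (42011 - 14717)/(-5517/6238 - 7627) = 27294/(-47582743/6238) = 27294*(-6238/47582743) = -170259972/47582743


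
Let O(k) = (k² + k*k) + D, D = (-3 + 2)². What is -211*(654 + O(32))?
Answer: -570333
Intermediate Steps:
D = 1 (D = (-1)² = 1)
O(k) = 1 + 2*k² (O(k) = (k² + k*k) + 1 = (k² + k²) + 1 = 2*k² + 1 = 1 + 2*k²)
-211*(654 + O(32)) = -211*(654 + (1 + 2*32²)) = -211*(654 + (1 + 2*1024)) = -211*(654 + (1 + 2048)) = -211*(654 + 2049) = -211*2703 = -570333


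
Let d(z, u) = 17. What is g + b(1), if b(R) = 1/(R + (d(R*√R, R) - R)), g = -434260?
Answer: -7382419/17 ≈ -4.3426e+5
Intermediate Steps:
b(R) = 1/17 (b(R) = 1/(R + (17 - R)) = 1/17)
g + b(1) = -434260 + 1/17 = -7382419/17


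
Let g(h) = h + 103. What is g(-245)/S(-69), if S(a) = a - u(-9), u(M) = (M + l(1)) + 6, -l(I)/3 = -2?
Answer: 71/36 ≈ 1.9722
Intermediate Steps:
l(I) = 6 (l(I) = -3*(-2) = 6)
g(h) = 103 + h
u(M) = 12 + M (u(M) = (M + 6) + 6 = (6 + M) + 6 = 12 + M)
S(a) = -3 + a (S(a) = a - (12 - 9) = a - 1*3 = a - 3 = -3 + a)
g(-245)/S(-69) = (103 - 245)/(-3 - 69) = -142/(-72) = -142*(-1/72) = 71/36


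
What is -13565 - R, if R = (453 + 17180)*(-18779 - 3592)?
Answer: 394454278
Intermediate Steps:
R = -394467843 (R = 17633*(-22371) = -394467843)
-13565 - R = -13565 - 1*(-394467843) = -13565 + 394467843 = 394454278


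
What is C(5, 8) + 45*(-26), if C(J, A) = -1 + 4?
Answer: -1167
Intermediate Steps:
C(J, A) = 3
C(5, 8) + 45*(-26) = 3 + 45*(-26) = 3 - 1170 = -1167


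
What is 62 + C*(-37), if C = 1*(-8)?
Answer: 358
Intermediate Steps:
C = -8
62 + C*(-37) = 62 - 8*(-37) = 62 + 296 = 358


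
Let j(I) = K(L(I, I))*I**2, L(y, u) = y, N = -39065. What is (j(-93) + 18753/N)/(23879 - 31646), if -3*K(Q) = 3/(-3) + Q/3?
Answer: -1201320629/101139285 ≈ -11.878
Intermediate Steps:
K(Q) = 1/3 - Q/9 (K(Q) = -(3/(-3) + Q/3)/3 = -(3*(-1/3) + Q*(1/3))/3 = -(-1 + Q/3)/3 = 1/3 - Q/9)
j(I) = I**2*(1/3 - I/9) (j(I) = (1/3 - I/9)*I**2 = I**2*(1/3 - I/9))
(j(-93) + 18753/N)/(23879 - 31646) = ((1/9)*(-93)**2*(3 - 1*(-93)) + 18753/(-39065))/(23879 - 31646) = ((1/9)*8649*(3 + 93) + 18753*(-1/39065))/(-7767) = ((1/9)*8649*96 - 18753/39065)*(-1/7767) = (92256 - 18753/39065)*(-1/7767) = (3603961887/39065)*(-1/7767) = -1201320629/101139285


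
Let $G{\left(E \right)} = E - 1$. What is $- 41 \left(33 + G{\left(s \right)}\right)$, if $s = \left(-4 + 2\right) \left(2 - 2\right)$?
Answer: $-1312$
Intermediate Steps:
$s = 0$ ($s = \left(-2\right) 0 = 0$)
$G{\left(E \right)} = -1 + E$
$- 41 \left(33 + G{\left(s \right)}\right) = - 41 \left(33 + \left(-1 + 0\right)\right) = - 41 \left(33 - 1\right) = \left(-41\right) 32 = -1312$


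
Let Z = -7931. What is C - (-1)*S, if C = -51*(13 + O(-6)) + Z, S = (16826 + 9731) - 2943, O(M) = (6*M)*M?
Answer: 4004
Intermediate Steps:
O(M) = 6*M²
S = 23614 (S = 26557 - 2943 = 23614)
C = -19610 (C = -51*(13 + 6*(-6)²) - 7931 = -51*(13 + 6*36) - 7931 = -51*(13 + 216) - 7931 = -51*229 - 7931 = -11679 - 7931 = -19610)
C - (-1)*S = -19610 - (-1)*23614 = -19610 - 1*(-23614) = -19610 + 23614 = 4004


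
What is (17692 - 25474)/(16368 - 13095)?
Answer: -2594/1091 ≈ -2.3776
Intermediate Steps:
(17692 - 25474)/(16368 - 13095) = -7782/3273 = -7782*1/3273 = -2594/1091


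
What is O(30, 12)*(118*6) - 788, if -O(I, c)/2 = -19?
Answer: 26116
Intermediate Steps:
O(I, c) = 38 (O(I, c) = -2*(-19) = 38)
O(30, 12)*(118*6) - 788 = 38*(118*6) - 788 = 38*708 - 788 = 26904 - 788 = 26116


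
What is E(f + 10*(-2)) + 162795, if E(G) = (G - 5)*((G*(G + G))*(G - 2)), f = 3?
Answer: 404399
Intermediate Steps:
E(G) = 2*G²*(-5 + G)*(-2 + G) (E(G) = (-5 + G)*((G*(2*G))*(-2 + G)) = (-5 + G)*((2*G²)*(-2 + G)) = (-5 + G)*(2*G²*(-2 + G)) = 2*G²*(-5 + G)*(-2 + G))
E(f + 10*(-2)) + 162795 = 2*(3 + 10*(-2))²*(10 + (3 + 10*(-2))² - 7*(3 + 10*(-2))) + 162795 = 2*(3 - 20)²*(10 + (3 - 20)² - 7*(3 - 20)) + 162795 = 2*(-17)²*(10 + (-17)² - 7*(-17)) + 162795 = 2*289*(10 + 289 + 119) + 162795 = 2*289*418 + 162795 = 241604 + 162795 = 404399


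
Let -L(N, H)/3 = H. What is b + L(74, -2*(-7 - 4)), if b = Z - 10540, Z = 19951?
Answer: 9345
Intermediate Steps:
b = 9411 (b = 19951 - 10540 = 9411)
L(N, H) = -3*H
b + L(74, -2*(-7 - 4)) = 9411 - (-6)*(-7 - 4) = 9411 - (-6)*(-11) = 9411 - 3*22 = 9411 - 66 = 9345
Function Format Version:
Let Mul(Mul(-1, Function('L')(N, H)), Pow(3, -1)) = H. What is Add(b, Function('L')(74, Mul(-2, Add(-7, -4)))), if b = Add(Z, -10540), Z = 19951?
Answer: 9345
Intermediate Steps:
b = 9411 (b = Add(19951, -10540) = 9411)
Function('L')(N, H) = Mul(-3, H)
Add(b, Function('L')(74, Mul(-2, Add(-7, -4)))) = Add(9411, Mul(-3, Mul(-2, Add(-7, -4)))) = Add(9411, Mul(-3, Mul(-2, -11))) = Add(9411, Mul(-3, 22)) = Add(9411, -66) = 9345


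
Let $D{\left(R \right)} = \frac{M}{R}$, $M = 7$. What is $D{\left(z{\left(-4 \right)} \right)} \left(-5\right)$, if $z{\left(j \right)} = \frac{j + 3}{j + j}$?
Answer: $-280$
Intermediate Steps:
$z{\left(j \right)} = \frac{3 + j}{2 j}$
$D{\left(R \right)} = \frac{7}{R}$
$D{\left(z{\left(-4 \right)} \right)} \left(-5\right) = \frac{7}{\frac{1}{2} \frac{1}{-4} \left(3 - 4\right)} \left(-5\right) = \frac{7}{\frac{1}{2} \left(- \frac{1}{4}\right) \left(-1\right)} \left(-5\right) = 7 \frac{1}{\frac{1}{8}} \left(-5\right) = 7 \cdot 8 \left(-5\right) = 56 \left(-5\right) = -280$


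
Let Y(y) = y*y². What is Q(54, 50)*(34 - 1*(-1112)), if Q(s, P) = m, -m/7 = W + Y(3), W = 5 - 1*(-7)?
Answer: -312858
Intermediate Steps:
Y(y) = y³
W = 12 (W = 5 + 7 = 12)
m = -273 (m = -7*(12 + 3³) = -7*(12 + 27) = -7*39 = -273)
Q(s, P) = -273
Q(54, 50)*(34 - 1*(-1112)) = -273*(34 - 1*(-1112)) = -273*(34 + 1112) = -273*1146 = -312858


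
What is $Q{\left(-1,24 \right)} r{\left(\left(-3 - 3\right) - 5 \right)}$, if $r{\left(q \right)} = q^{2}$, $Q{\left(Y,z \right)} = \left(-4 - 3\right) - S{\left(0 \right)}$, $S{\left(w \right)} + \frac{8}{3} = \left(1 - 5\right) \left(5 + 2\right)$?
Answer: $\frac{8591}{3} \approx 2863.7$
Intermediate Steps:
$S{\left(w \right)} = - \frac{92}{3}$ ($S{\left(w \right)} = - \frac{8}{3} + \left(1 - 5\right) \left(5 + 2\right) = - \frac{8}{3} - 28 = - \frac{92}{3}$)
$Q{\left(Y,z \right)} = \frac{71}{3}$ ($Q{\left(Y,z \right)} = \left(-4 - 3\right) - - \frac{92}{3} = \left(-4 - 3\right) + \frac{92}{3} = -7 + \frac{92}{3} = \frac{71}{3}$)
$Q{\left(-1,24 \right)} r{\left(\left(-3 - 3\right) - 5 \right)} = \frac{71 \left(\left(-3 - 3\right) - 5\right)^{2}}{3} = \frac{71 \left(-6 - 5\right)^{2}}{3} = \frac{71 \left(-11\right)^{2}}{3} = \frac{71}{3} \cdot 121 = \frac{8591}{3}$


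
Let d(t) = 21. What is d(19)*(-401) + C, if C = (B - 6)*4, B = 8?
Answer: -8413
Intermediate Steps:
C = 8 (C = (8 - 6)*4 = 2*4 = 8)
d(19)*(-401) + C = 21*(-401) + 8 = -8421 + 8 = -8413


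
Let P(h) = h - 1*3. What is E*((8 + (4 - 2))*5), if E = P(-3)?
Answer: -300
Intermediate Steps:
P(h) = -3 + h (P(h) = h - 3 = -3 + h)
E = -6 (E = -3 - 3 = -6)
E*((8 + (4 - 2))*5) = -6*(8 + (4 - 2))*5 = -6*(8 + 2)*5 = -60*5 = -6*50 = -300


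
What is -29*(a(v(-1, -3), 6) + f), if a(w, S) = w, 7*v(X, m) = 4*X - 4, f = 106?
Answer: -21286/7 ≈ -3040.9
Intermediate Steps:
v(X, m) = -4/7 + 4*X/7 (v(X, m) = (4*X - 4)/7 = (-4 + 4*X)/7 = -4/7 + 4*X/7)
-29*(a(v(-1, -3), 6) + f) = -29*((-4/7 + (4/7)*(-1)) + 106) = -29*((-4/7 - 4/7) + 106) = -29*(-8/7 + 106) = -29*734/7 = -21286/7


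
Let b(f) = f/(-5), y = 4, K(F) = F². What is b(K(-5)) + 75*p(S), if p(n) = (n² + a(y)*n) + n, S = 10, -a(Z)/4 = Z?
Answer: -3755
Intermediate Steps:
a(Z) = -4*Z
b(f) = -f/5 (b(f) = f*(-⅕) = -f/5)
p(n) = n² - 15*n (p(n) = (n² + (-4*4)*n) + n = (n² - 16*n) + n = n² - 15*n)
b(K(-5)) + 75*p(S) = -⅕*(-5)² + 75*(10*(-15 + 10)) = -⅕*25 + 75*(10*(-5)) = -5 + 75*(-50) = -5 - 3750 = -3755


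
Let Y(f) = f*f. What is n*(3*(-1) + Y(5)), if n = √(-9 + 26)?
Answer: 22*√17 ≈ 90.708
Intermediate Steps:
Y(f) = f²
n = √17 ≈ 4.1231
n*(3*(-1) + Y(5)) = √17*(3*(-1) + 5²) = √17*(-3 + 25) = √17*22 = 22*√17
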